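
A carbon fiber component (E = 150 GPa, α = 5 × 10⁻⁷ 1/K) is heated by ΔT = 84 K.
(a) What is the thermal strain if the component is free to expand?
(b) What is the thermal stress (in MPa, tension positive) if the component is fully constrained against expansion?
(a) Free thermal strain ε_th = α·ΔT = (5 × 10⁻⁷) × 84 = 4.2 × 10⁻⁵
(b) Fully constrained, the expansion is suppressed, so σ = -E·α·ΔT. Convert E = 150 GPa = 1.5 × 10¹¹ Pa.
  σ = -(1.5 × 10¹¹) × (5 × 10⁻⁷) × 84 = -6.3 × 10⁶ Pa = -6.3 MPa (compressive)
Final answer: (a) ε_th = 4.2 × 10⁻⁵, (b) σ = -6.3 MPa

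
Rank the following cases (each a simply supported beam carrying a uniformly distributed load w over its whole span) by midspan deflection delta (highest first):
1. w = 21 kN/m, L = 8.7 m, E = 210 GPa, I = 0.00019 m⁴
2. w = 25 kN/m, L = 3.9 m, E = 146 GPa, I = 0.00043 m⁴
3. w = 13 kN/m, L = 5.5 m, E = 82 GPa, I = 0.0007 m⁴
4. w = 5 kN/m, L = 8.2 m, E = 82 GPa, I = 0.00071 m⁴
Model: a simply supported beam carrying a uniformly distributed load w over its whole span, so delta = (5·w·L^4) / (384·E·I) (SI units).
  Case 1: delta = (5 × 21000 × 8.7^4) / (384 × (2.1 × 10¹¹) × 0.00019) = 0.03926 m = 39.26 mm
  Case 2: delta = (5 × 25000 × 3.9^4) / (384 × (1.46 × 10¹¹) × 0.00043) = 0.0012 m = 1.2 mm
  Case 3: delta = (5 × 13000 × 5.5^4) / (384 × (8.2 × 10¹⁰) × 0.0007) = 0.002698 m = 2.698 mm
  Case 4: delta = (5 × 5000 × 8.2^4) / (384 × (8.2 × 10¹⁰) × 0.00071) = 0.005056 m = 5.056 mm
Ordering: 39.26 mm (case 1) > 5.056 mm (case 4) > 2.698 mm (case 3) > 1.2 mm (case 2)
Final answer: 1, 4, 3, 2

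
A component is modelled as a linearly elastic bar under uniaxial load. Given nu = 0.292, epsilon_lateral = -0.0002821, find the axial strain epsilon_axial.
Model: a linearly elastic bar under uniaxial load, so epsilon_lateral = -nu·epsilon_axial.
Solve for epsilon_axial: epsilon_axial = -epsilon_lateral / nu.
Substitute:
  epsilon_axial = -(-0.0002821) / 0.292
  epsilon_axial = 0.0009661
Final answer: epsilon_axial = 0.0009661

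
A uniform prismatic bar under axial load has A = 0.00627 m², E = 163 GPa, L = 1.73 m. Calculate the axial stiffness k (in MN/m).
Model: a uniform prismatic bar under axial load, so k = (A·E) / L.
Convert to SI units:
  E = 163 GPa = 1.63 × 10¹¹ Pa
Substitute:
  k = (0.00627 × (1.63 × 10¹¹)) / 1.73
  k = 5.908 × 10⁸ N/m
Convert: k = 5.908 × 10⁸ N/m = 590.8 MN/m
Final answer: k = 590.8 MN/m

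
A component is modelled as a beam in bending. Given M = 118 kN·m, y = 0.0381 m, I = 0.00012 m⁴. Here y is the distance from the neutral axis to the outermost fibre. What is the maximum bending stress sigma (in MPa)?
Model: a beam in bending, so sigma = (M·y) / I.
Convert to SI units:
  M = 118 kN·m = 118000 N·m
Substitute:
  sigma = (118000 × 0.0381) / 0.00012
  sigma = 3.747 × 10⁷ Pa
Convert: sigma = 3.747 × 10⁷ Pa = 37.47 MPa
Final answer: sigma = 37.47 MPa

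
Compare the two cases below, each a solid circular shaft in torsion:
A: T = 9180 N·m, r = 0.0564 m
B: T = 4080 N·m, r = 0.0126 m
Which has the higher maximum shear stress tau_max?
Model: a solid circular shaft in torsion, so tau_max = (2·T) / (π·r^3) (SI units).
  A: tau_max = (2 × 9180) / (π × 0.0564^3) = 3.258 × 10⁷ Pa = 32.58 MPa
  B: tau_max = (2 × 4080) / (π × 0.0126^3) = 1.298 × 10⁹ Pa = 1298 MPa
1298 MPa > 32.58 MPa, so B is larger.
Final answer: B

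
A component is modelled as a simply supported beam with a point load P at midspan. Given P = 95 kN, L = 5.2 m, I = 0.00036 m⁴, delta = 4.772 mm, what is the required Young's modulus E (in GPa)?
Model: a simply supported beam with a point load P at midspan, so delta = (P·L^3) / (48·E·I).
Solve for E: E = (P·L^3) / (48·delta·I).
Convert to SI units:
  P = 95 kN = 95000 N
  delta = 4.772 mm = 0.004772 m
Substitute:
  E = (95000 × 5.2^3) / (48 × 0.004772 × 0.00036)
  E = 1.62 × 10¹¹ Pa
Convert: E = 1.62 × 10¹¹ Pa = 162 GPa
Final answer: E = 162 GPa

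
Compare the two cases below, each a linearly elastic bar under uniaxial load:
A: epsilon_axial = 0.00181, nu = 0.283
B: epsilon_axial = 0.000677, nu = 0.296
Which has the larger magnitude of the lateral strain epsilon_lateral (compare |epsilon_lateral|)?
Model: a linearly elastic bar under uniaxial load, so epsilon_lateral = -nu·epsilon_axial (SI units).
  A: epsilon_lateral = -(0.283 × 0.00181) = -0.0005122
  B: epsilon_lateral = -(0.296 × 0.000677) = -0.0002004
|epsilon_lateral|: A = 0.0005122, B = 0.0002004, so A is larger in magnitude.
Final answer: A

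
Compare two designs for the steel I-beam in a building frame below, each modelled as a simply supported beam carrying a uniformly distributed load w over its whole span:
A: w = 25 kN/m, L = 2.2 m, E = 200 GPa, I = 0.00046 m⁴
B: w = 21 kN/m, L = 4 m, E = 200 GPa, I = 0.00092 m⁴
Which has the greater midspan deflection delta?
Model: a simply supported beam carrying a uniformly distributed load w over its whole span, so delta = (5·w·L^4) / (384·E·I) (SI units).
  A: delta = (5 × 25000 × 2.2^4) / (384 × (2 × 10¹¹) × 0.00046) = 8.289 × 10⁻⁵ m = 0.08289 mm
  B: delta = (5 × 21000 × 4^4) / (384 × (2 × 10¹¹) × 0.00092) = 0.0003804 m = 0.3804 mm
0.3804 mm > 0.08289 mm, so B is larger.
Final answer: B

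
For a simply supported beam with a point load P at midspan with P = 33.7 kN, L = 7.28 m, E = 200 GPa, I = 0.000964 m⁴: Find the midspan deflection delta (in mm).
Model: a simply supported beam with a point load P at midspan, so delta = (P·L^3) / (48·E·I).
Convert to SI units:
  P = 33.7 kN = 33700 N
  E = 200 GPa = 2 × 10¹¹ Pa
Substitute:
  delta = (33700 × 7.28^3) / (48 × (2 × 10¹¹) × 0.000964)
  delta = 0.001405 m
Convert: delta = 0.001405 m = 1.405 mm
Final answer: delta = 1.405 mm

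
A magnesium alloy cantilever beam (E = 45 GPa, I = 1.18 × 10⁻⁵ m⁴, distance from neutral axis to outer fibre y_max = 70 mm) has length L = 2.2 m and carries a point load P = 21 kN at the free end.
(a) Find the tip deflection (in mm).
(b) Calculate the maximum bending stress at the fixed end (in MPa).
(a) Tip deflection of a cantilever with an end point load: δ = P·L^3 / (3·E·I). Convert P = 21 kN = 21000 N, E = 45 GPa = 4.5 × 10¹⁰ Pa.
  δ = (21000 × 2.2^3) / (3 × (4.5 × 10¹⁰) × (1.18 × 10⁻⁵)) = 0.1404 m = 140.4 mm
(b) Maximum bending moment at the fixed end: M = P·L = 21000 × 2.2 = 46200 N·m. Convert y_max = 70 mm = 0.07 m.
  σ = M·y_max / I = (46200 × 0.07) / (1.18 × 10⁻⁵) = 2.741 × 10⁸ Pa = 274.1 MPa
Final answer: (a) δ = 140.4 mm, (b) σ = 274.1 MPa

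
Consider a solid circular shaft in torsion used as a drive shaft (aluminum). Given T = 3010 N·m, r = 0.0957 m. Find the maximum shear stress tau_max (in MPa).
Model: a solid circular shaft in torsion, so tau_max = (2·T) / (π·r^3).
Substitute:
  tau_max = (2 × 3010) / (π × 0.0957^3)
  tau_max = 2.186 × 10⁶ Pa
Convert: tau_max = 2.186 × 10⁶ Pa = 2.186 MPa
Final answer: tau_max = 2.186 MPa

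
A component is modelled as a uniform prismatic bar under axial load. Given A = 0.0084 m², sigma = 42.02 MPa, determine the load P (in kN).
Model: a uniform prismatic bar under axial load, so sigma = P / A.
Solve for P: P = sigma·A.
Convert to SI units:
  sigma = 42.02 MPa = 4.202 × 10⁷ Pa
Substitute:
  P = (4.202 × 10⁷) × 0.0084
  P = 353000 N
Convert: P = 353000 N = 353 kN
Final answer: P = 353 kN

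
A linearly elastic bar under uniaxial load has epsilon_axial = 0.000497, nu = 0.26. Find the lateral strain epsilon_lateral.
Model: a linearly elastic bar under uniaxial load, so epsilon_lateral = -nu·epsilon_axial.
Substitute:
  epsilon_lateral = -(0.26 × 0.000497)
  epsilon_lateral = -0.0001292
Final answer: epsilon_lateral = -0.0001292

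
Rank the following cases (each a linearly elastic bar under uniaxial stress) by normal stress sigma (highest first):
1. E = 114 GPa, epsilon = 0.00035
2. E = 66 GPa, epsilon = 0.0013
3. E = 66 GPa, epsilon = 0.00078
Model: a linearly elastic bar under uniaxial stress, so sigma = E·epsilon (SI units).
  Case 1: sigma = (1.14 × 10¹¹) × 0.00035 = 3.99 × 10⁷ Pa = 39.9 MPa
  Case 2: sigma = (6.6 × 10¹⁰) × 0.0013 = 8.58 × 10⁷ Pa = 85.8 MPa
  Case 3: sigma = (6.6 × 10¹⁰) × 0.00078 = 5.148 × 10⁷ Pa = 51.48 MPa
Ordering: 85.8 MPa (case 2) > 51.48 MPa (case 3) > 39.9 MPa (case 1)
Final answer: 2, 3, 1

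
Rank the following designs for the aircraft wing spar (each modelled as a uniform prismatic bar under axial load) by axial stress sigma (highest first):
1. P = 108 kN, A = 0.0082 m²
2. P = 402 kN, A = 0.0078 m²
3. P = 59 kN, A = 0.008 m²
Model: a uniform prismatic bar under axial load, so sigma = P / A (SI units).
  Case 1: sigma = 108000 / 0.0082 = 1.317 × 10⁷ Pa = 13.17 MPa
  Case 2: sigma = 402000 / 0.0078 = 5.154 × 10⁷ Pa = 51.54 MPa
  Case 3: sigma = 59000 / 0.008 = 7.375 × 10⁶ Pa = 7.375 MPa
Ordering: 51.54 MPa (case 2) > 13.17 MPa (case 1) > 7.375 MPa (case 3)
Final answer: 2, 1, 3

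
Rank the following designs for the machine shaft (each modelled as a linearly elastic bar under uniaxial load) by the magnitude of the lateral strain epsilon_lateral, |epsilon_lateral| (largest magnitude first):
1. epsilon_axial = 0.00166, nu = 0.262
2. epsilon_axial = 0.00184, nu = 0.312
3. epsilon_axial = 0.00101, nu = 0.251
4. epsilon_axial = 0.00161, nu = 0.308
Model: a linearly elastic bar under uniaxial load, so epsilon_lateral = -nu·epsilon_axial (SI units).
  Case 1: epsilon_lateral = -(0.262 × 0.00166) = -0.0004349
  Case 2: epsilon_lateral = -(0.312 × 0.00184) = -0.0005741
  Case 3: epsilon_lateral = -(0.251 × 0.00101) = -0.0002535
  Case 4: epsilon_lateral = -(0.308 × 0.00161) = -0.0004959
Ordering by |epsilon_lateral|: 0.0005741 (case 2) > 0.0004959 (case 4) > 0.0004349 (case 1) > 0.0002535 (case 3)
Final answer: 2, 4, 1, 3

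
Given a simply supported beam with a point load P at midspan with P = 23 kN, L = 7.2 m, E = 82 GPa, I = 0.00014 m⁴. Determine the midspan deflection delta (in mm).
Model: a simply supported beam with a point load P at midspan, so delta = (P·L^3) / (48·E·I).
Convert to SI units:
  P = 23 kN = 23000 N
  E = 82 GPa = 8.2 × 10¹⁰ Pa
Substitute:
  delta = (23000 × 7.2^3) / (48 × (8.2 × 10¹⁰) × 0.00014)
  delta = 0.01558 m
Convert: delta = 0.01558 m = 15.58 mm
Final answer: delta = 15.58 mm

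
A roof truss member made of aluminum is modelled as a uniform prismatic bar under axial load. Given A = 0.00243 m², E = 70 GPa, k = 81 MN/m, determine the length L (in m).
Model: a uniform prismatic bar under axial load, so k = (A·E) / L.
Solve for L: L = (A·E) / k.
Convert to SI units:
  E = 70 GPa = 7 × 10¹⁰ Pa
  k = 81 MN/m = 8.1 × 10⁷ N/m
Substitute:
  L = (0.00243 × (7 × 10¹⁰)) / (8.1 × 10⁷)
  L = 2.1 m
Final answer: L = 2.1 m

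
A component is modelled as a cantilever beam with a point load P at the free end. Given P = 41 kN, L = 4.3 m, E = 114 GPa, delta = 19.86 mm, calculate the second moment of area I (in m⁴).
Model: a cantilever beam with a point load P at the free end, so delta = (P·L^3) / (3·E·I).
Solve for I: I = (P·L^3) / (3·delta·E).
Convert to SI units:
  P = 41 kN = 41000 N
  E = 114 GPa = 1.14 × 10¹¹ Pa
  delta = 19.86 mm = 0.01986 m
Substitute:
  I = (41000 × 4.3^3) / (3 × 0.01986 × (1.14 × 10¹¹))
  I = 0.0004799 m⁴
Final answer: I = 0.0004799 m⁴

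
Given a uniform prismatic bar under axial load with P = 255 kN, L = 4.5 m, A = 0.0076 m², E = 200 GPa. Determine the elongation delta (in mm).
Model: a uniform prismatic bar under axial load, so delta = (P·L) / (A·E).
Convert to SI units:
  P = 255 kN = 255000 N
  E = 200 GPa = 2 × 10¹¹ Pa
Substitute:
  delta = (255000 × 4.5) / (0.0076 × (2 × 10¹¹))
  delta = 0.0007549 m
Convert: delta = 0.0007549 m = 0.7549 mm
Final answer: delta = 0.7549 mm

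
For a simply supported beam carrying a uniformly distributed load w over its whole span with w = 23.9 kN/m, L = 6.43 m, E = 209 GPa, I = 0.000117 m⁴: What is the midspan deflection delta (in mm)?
Model: a simply supported beam carrying a uniformly distributed load w over its whole span, so delta = (5·w·L^4) / (384·E·I).
Convert to SI units:
  w = 23.9 kN/m = 23900 N/m
  E = 209 GPa = 2.09 × 10¹¹ Pa
Substitute:
  delta = (5 × 23900 × 6.43^4) / (384 × (2.09 × 10¹¹) × 0.000117)
  delta = 0.02175 m
Convert: delta = 0.02175 m = 21.75 mm
Final answer: delta = 21.75 mm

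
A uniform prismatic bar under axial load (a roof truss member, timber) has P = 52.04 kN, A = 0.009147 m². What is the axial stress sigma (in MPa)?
Model: a uniform prismatic bar under axial load, so sigma = P / A.
Convert to SI units:
  P = 52.04 kN = 52040 N
Substitute:
  sigma = 52040 / 0.009147
  sigma = 5.689 × 10⁶ Pa
Convert: sigma = 5.689 × 10⁶ Pa = 5.689 MPa
Final answer: sigma = 5.689 MPa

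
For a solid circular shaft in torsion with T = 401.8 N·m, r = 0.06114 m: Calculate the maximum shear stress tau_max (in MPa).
Model: a solid circular shaft in torsion, so tau_max = (2·T) / (π·r^3).
Substitute:
  tau_max = (2 × 401.8) / (π × 0.06114^3)
  tau_max = 1.119 × 10⁶ Pa
Convert: tau_max = 1.119 × 10⁶ Pa = 1.119 MPa
Final answer: tau_max = 1.119 MPa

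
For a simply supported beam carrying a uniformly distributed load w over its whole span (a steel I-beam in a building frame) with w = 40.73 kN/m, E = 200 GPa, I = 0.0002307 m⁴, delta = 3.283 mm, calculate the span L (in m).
Model: a simply supported beam carrying a uniformly distributed load w over its whole span, so delta = (5·w·L^4) / (384·E·I).
Solve for L: L = ((384·delta·E·I) / (5·w))^(1/4).
Convert to SI units:
  w = 40.73 kN/m = 40730 N/m
  E = 200 GPa = 2 × 10¹¹ Pa
  delta = 3.283 mm = 0.003283 m
Substitute:
  L = ((384 × 0.003283 × (2 × 10¹¹) × 0.0002307) / (5 × 40730))^(1/4)
  L = 4.111 m
Final answer: L = 4.111 m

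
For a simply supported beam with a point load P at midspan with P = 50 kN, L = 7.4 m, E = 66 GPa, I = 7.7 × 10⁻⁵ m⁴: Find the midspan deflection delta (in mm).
Model: a simply supported beam with a point load P at midspan, so delta = (P·L^3) / (48·E·I).
Convert to SI units:
  P = 50 kN = 50000 N
  E = 66 GPa = 6.6 × 10¹⁰ Pa
Substitute:
  delta = (50000 × 7.4^3) / (48 × (6.6 × 10¹⁰) × (7.7 × 10⁻⁵))
  delta = 0.08306 m
Convert: delta = 0.08306 m = 83.06 mm
Final answer: delta = 83.06 mm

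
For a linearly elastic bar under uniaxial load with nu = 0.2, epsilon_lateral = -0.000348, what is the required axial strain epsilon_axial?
Model: a linearly elastic bar under uniaxial load, so epsilon_lateral = -nu·epsilon_axial.
Solve for epsilon_axial: epsilon_axial = -epsilon_lateral / nu.
Substitute:
  epsilon_axial = -(-0.000348) / 0.2
  epsilon_axial = 0.00174
Final answer: epsilon_axial = 0.00174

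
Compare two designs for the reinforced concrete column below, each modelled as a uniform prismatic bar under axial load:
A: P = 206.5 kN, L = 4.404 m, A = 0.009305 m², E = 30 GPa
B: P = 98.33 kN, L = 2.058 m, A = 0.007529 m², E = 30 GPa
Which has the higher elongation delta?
Model: a uniform prismatic bar under axial load, so delta = (P·L) / (A·E) (SI units).
  A: delta = (206500 × 4.404) / (0.009305 × (3 × 10¹⁰)) = 0.003258 m = 3.258 mm
  B: delta = (98330 × 2.058) / (0.007529 × (3 × 10¹⁰)) = 0.0008959 m = 0.8959 mm
3.258 mm > 0.8959 mm, so A is larger.
Final answer: A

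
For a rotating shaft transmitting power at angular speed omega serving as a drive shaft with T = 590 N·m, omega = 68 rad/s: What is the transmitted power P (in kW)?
Model: a rotating shaft transmitting power at angular speed omega, so P = T·omega.
Substitute:
  P = 590 × 68
  P = 40120 W
Convert: P = 40120 W = 40.12 kW
Final answer: P = 40.12 kW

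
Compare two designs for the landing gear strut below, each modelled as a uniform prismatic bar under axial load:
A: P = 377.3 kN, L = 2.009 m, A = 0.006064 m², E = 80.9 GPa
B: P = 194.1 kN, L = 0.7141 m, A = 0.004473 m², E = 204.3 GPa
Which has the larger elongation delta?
Model: a uniform prismatic bar under axial load, so delta = (P·L) / (A·E) (SI units).
  A: delta = (377300 × 2.009) / (0.006064 × (8.09 × 10¹⁰)) = 0.001545 m = 1.545 mm
  B: delta = (194100 × 0.7141) / (0.004473 × (2.043 × 10¹¹)) = 0.0001517 m = 0.1517 mm
1.545 mm > 0.1517 mm, so A is larger.
Final answer: A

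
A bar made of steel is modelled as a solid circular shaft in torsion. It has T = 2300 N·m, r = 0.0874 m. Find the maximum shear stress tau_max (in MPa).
Model: a solid circular shaft in torsion, so tau_max = (2·T) / (π·r^3).
Substitute:
  tau_max = (2 × 2300) / (π × 0.0874^3)
  tau_max = 2.193 × 10⁶ Pa
Convert: tau_max = 2.193 × 10⁶ Pa = 2.193 MPa
Final answer: tau_max = 2.193 MPa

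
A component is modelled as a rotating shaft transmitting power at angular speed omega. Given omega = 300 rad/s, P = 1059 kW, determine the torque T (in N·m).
Model: a rotating shaft transmitting power at angular speed omega, so P = T·omega.
Solve for T: T = P / omega.
Convert to SI units:
  P = 1059 kW = 1.059 × 10⁶ W
Substitute:
  T = (1.059 × 10⁶) / 300
  T = 3530 N·m
Final answer: T = 3530 N·m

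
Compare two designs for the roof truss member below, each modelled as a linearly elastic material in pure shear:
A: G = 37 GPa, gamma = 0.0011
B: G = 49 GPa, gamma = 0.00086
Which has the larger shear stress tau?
Model: a linearly elastic material in pure shear, so tau = G·gamma (SI units).
  A: tau = (3.7 × 10¹⁰) × 0.0011 = 4.07 × 10⁷ Pa = 40.7 MPa
  B: tau = (4.9 × 10¹⁰) × 0.00086 = 4.214 × 10⁷ Pa = 42.14 MPa
42.14 MPa > 40.7 MPa, so B is larger.
Final answer: B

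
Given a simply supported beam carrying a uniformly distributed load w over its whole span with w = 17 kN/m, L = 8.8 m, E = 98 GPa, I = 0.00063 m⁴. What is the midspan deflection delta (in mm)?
Model: a simply supported beam carrying a uniformly distributed load w over its whole span, so delta = (5·w·L^4) / (384·E·I).
Convert to SI units:
  w = 17 kN/m = 17000 N/m
  E = 98 GPa = 9.8 × 10¹⁰ Pa
Substitute:
  delta = (5 × 17000 × 8.8^4) / (384 × (9.8 × 10¹⁰) × 0.00063)
  delta = 0.0215 m
Convert: delta = 0.0215 m = 21.5 mm
Final answer: delta = 21.5 mm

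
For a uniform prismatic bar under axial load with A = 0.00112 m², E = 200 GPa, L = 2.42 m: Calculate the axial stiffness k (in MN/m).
Model: a uniform prismatic bar under axial load, so k = (A·E) / L.
Convert to SI units:
  E = 200 GPa = 2 × 10¹¹ Pa
Substitute:
  k = (0.00112 × (2 × 10¹¹)) / 2.42
  k = 9.256 × 10⁷ N/m
Convert: k = 9.256 × 10⁷ N/m = 92.56 MN/m
Final answer: k = 92.56 MN/m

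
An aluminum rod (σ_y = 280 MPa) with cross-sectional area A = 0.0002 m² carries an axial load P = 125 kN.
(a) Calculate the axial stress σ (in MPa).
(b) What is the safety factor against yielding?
(a) Axial stress σ = P/A. Convert P = 125 kN = 125000 N.
  σ = 125000 / 0.0002 = 6.25 × 10⁸ Pa = 625 MPa
(b) Safety factor SF = σ_y/σ = 280 / 625 = 0.448
Final answer: (a) σ = 625 MPa, (b) SF = 0.448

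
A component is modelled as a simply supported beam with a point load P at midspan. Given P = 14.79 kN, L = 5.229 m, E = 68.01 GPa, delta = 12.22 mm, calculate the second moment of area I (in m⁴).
Model: a simply supported beam with a point load P at midspan, so delta = (P·L^3) / (48·E·I).
Solve for I: I = (P·L^3) / (48·delta·E).
Convert to SI units:
  P = 14.79 kN = 14790 N
  E = 68.01 GPa = 6.801 × 10¹⁰ Pa
  delta = 12.22 mm = 0.01222 m
Substitute:
  I = (14790 × 5.229^3) / (48 × 0.01222 × (6.801 × 10¹⁰))
  I = 5.301 × 10⁻⁵ m⁴
Final answer: I = 5.301 × 10⁻⁵ m⁴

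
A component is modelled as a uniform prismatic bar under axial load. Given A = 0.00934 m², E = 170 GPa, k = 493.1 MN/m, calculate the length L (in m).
Model: a uniform prismatic bar under axial load, so k = (A·E) / L.
Solve for L: L = (A·E) / k.
Convert to SI units:
  E = 170 GPa = 1.7 × 10¹¹ Pa
  k = 493.1 MN/m = 4.931 × 10⁸ N/m
Substitute:
  L = (0.00934 × (1.7 × 10¹¹)) / (4.931 × 10⁸)
  L = 3.22 m
Final answer: L = 3.22 m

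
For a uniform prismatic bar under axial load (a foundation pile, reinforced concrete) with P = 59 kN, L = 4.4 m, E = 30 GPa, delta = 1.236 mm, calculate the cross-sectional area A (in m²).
Model: a uniform prismatic bar under axial load, so delta = (P·L) / (A·E).
Solve for A: A = (P·L) / (delta·E).
Convert to SI units:
  P = 59 kN = 59000 N
  E = 30 GPa = 3 × 10¹⁰ Pa
  delta = 1.236 mm = 0.001236 m
Substitute:
  A = (59000 × 4.4) / (0.001236 × (3 × 10¹⁰))
  A = 0.007001 m²
Final answer: A = 0.007001 m²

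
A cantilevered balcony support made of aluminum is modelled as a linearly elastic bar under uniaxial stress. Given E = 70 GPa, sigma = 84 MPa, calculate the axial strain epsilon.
Model: a linearly elastic bar under uniaxial stress, so sigma = E·epsilon.
Solve for epsilon: epsilon = sigma / E.
Convert to SI units:
  E = 70 GPa = 7 × 10¹⁰ Pa
  sigma = 84 MPa = 8.4 × 10⁷ Pa
Substitute:
  epsilon = (8.4 × 10⁷) / (7 × 10¹⁰)
  epsilon = 0.0012
Final answer: epsilon = 0.0012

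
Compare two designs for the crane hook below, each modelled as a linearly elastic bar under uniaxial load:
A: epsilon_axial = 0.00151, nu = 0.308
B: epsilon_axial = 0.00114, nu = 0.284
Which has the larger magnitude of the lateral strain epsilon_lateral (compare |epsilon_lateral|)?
Model: a linearly elastic bar under uniaxial load, so epsilon_lateral = -nu·epsilon_axial (SI units).
  A: epsilon_lateral = -(0.308 × 0.00151) = -0.0004651
  B: epsilon_lateral = -(0.284 × 0.00114) = -0.0003238
|epsilon_lateral|: A = 0.0004651, B = 0.0003238, so A is larger in magnitude.
Final answer: A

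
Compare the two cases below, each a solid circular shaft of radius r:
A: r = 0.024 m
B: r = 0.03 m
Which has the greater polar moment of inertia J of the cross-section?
Model: a solid circular shaft of radius r, so J = (π·r^4) / 2 (SI units).
  A: J = (π × 0.024^4) / 2 = 5.212 × 10⁻⁷ m⁴
  B: J = (π × 0.03^4) / 2 = 1.272 × 10⁻⁶ m⁴
1.272 × 10⁻⁶ m⁴ > 5.212 × 10⁻⁷ m⁴, so B is larger.
Final answer: B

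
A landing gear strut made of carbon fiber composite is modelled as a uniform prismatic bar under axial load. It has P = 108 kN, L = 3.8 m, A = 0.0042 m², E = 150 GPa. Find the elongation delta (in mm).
Model: a uniform prismatic bar under axial load, so delta = (P·L) / (A·E).
Convert to SI units:
  P = 108 kN = 108000 N
  E = 150 GPa = 1.5 × 10¹¹ Pa
Substitute:
  delta = (108000 × 3.8) / (0.0042 × (1.5 × 10¹¹))
  delta = 0.0006514 m
Convert: delta = 0.0006514 m = 0.6514 mm
Final answer: delta = 0.6514 mm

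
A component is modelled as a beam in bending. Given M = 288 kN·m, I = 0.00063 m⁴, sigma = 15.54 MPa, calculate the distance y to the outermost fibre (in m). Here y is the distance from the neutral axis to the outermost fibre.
Model: a beam in bending, so sigma = (M·y) / I.
Solve for y: y = (sigma·I) / M.
Convert to SI units:
  M = 288 kN·m = 288000 N·m
  sigma = 15.54 MPa = 1.554 × 10⁷ Pa
Substitute:
  y = ((1.554 × 10⁷) × 0.00063) / 288000
  y = 0.03399 m
Final answer: y = 0.03399 m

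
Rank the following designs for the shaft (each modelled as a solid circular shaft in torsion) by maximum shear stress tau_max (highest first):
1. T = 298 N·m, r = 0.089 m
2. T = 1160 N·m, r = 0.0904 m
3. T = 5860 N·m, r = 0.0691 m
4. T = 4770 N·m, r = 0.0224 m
Model: a solid circular shaft in torsion, so tau_max = (2·T) / (π·r^3) (SI units).
  Case 1: tau_max = (2 × 298) / (π × 0.089^3) = 269100 Pa = 0.2691 MPa
  Case 2: tau_max = (2 × 1160) / (π × 0.0904^3) = 999600 Pa = 0.9996 MPa
  Case 3: tau_max = (2 × 5860) / (π × 0.0691^3) = 1.131 × 10⁷ Pa = 11.31 MPa
  Case 4: tau_max = (2 × 4770) / (π × 0.0224^3) = 2.702 × 10⁸ Pa = 270.2 MPa
Ordering: 270.2 MPa (case 4) > 11.31 MPa (case 3) > 0.9996 MPa (case 2) > 0.2691 MPa (case 1)
Final answer: 4, 3, 2, 1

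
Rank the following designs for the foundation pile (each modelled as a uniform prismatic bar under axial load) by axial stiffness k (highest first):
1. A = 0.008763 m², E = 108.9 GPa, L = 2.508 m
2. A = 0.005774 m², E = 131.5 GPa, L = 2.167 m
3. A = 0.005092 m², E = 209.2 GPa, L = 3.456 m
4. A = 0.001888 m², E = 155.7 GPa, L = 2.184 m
Model: a uniform prismatic bar under axial load, so k = (A·E) / L (SI units).
  Case 1: k = (0.008763 × (1.089 × 10¹¹)) / 2.508 = 3.805 × 10⁸ N/m = 380.5 MN/m
  Case 2: k = (0.005774 × (1.315 × 10¹¹)) / 2.167 = 3.504 × 10⁸ N/m = 350.4 MN/m
  Case 3: k = (0.005092 × (2.092 × 10¹¹)) / 3.456 = 3.082 × 10⁸ N/m = 308.2 MN/m
  Case 4: k = (0.001888 × (1.557 × 10¹¹)) / 2.184 = 1.346 × 10⁸ N/m = 134.6 MN/m
Ordering: 380.5 MN/m (case 1) > 350.4 MN/m (case 2) > 308.2 MN/m (case 3) > 134.6 MN/m (case 4)
Final answer: 1, 2, 3, 4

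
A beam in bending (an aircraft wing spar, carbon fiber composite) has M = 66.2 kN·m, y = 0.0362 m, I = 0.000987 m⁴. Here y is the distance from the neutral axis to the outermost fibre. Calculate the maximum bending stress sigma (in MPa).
Model: a beam in bending, so sigma = (M·y) / I.
Convert to SI units:
  M = 66.2 kN·m = 66200 N·m
Substitute:
  sigma = (66200 × 0.0362) / 0.000987
  sigma = 2.428 × 10⁶ Pa
Convert: sigma = 2.428 × 10⁶ Pa = 2.428 MPa
Final answer: sigma = 2.428 MPa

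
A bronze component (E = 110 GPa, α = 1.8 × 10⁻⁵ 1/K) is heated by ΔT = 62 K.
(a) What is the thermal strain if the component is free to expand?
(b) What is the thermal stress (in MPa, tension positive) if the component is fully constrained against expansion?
(a) Free thermal strain ε_th = α·ΔT = (1.8 × 10⁻⁵) × 62 = 0.001116
(b) Fully constrained, the expansion is suppressed, so σ = -E·α·ΔT. Convert E = 110 GPa = 1.1 × 10¹¹ Pa.
  σ = -(1.1 × 10¹¹) × (1.8 × 10⁻⁵) × 62 = -1.228 × 10⁸ Pa = -122.8 MPa (compressive)
Final answer: (a) ε_th = 0.001116, (b) σ = -122.8 MPa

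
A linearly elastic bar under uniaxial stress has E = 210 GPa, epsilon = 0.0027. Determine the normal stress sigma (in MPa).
Model: a linearly elastic bar under uniaxial stress, so sigma = E·epsilon.
Convert to SI units:
  E = 210 GPa = 2.1 × 10¹¹ Pa
Substitute:
  sigma = (2.1 × 10¹¹) × 0.0027
  sigma = 5.67 × 10⁸ Pa
Convert: sigma = 5.67 × 10⁸ Pa = 567 MPa
Final answer: sigma = 567 MPa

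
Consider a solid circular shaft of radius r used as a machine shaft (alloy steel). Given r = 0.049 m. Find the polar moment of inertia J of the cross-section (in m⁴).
Model: a solid circular shaft of radius r, so J = (π·r^4) / 2.
Substitute:
  J = (π × 0.049^4) / 2
  J = 9.055 × 10⁻⁶ m⁴
Final answer: J = 9.055 × 10⁻⁶ m⁴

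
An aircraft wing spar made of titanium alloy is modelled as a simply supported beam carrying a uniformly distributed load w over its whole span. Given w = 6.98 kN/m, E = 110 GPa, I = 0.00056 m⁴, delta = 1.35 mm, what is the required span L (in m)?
Model: a simply supported beam carrying a uniformly distributed load w over its whole span, so delta = (5·w·L^4) / (384·E·I).
Solve for L: L = ((384·delta·E·I) / (5·w))^(1/4).
Convert to SI units:
  w = 6.98 kN/m = 6980 N/m
  E = 110 GPa = 1.1 × 10¹¹ Pa
  delta = 1.35 mm = 0.00135 m
Substitute:
  L = ((384 × 0.00135 × (1.1 × 10¹¹) × 0.00056) / (5 × 6980))^(1/4)
  L = 5.5 m
Final answer: L = 5.5 m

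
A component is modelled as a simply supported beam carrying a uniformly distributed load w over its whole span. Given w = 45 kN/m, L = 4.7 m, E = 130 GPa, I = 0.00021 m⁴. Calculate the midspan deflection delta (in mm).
Model: a simply supported beam carrying a uniformly distributed load w over its whole span, so delta = (5·w·L^4) / (384·E·I).
Convert to SI units:
  w = 45 kN/m = 45000 N/m
  E = 130 GPa = 1.3 × 10¹¹ Pa
Substitute:
  delta = (5 × 45000 × 4.7^4) / (384 × (1.3 × 10¹¹) × 0.00021)
  delta = 0.01047 m
Convert: delta = 0.01047 m = 10.47 mm
Final answer: delta = 10.47 mm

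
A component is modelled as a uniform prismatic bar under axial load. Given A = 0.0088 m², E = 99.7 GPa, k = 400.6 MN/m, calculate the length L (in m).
Model: a uniform prismatic bar under axial load, so k = (A·E) / L.
Solve for L: L = (A·E) / k.
Convert to SI units:
  E = 99.7 GPa = 9.97 × 10¹⁰ Pa
  k = 400.6 MN/m = 4.006 × 10⁸ N/m
Substitute:
  L = (0.0088 × (9.97 × 10¹⁰)) / (4.006 × 10⁸)
  L = 2.19 m
Final answer: L = 2.19 m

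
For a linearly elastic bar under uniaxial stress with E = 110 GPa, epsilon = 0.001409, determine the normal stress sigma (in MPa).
Model: a linearly elastic bar under uniaxial stress, so epsilon = sigma / E.
Solve for sigma: sigma = epsilon·E.
Convert to SI units:
  E = 110 GPa = 1.1 × 10¹¹ Pa
Substitute:
  sigma = 0.001409 × (1.1 × 10¹¹)
  sigma = 1.55 × 10⁸ Pa
Convert: sigma = 1.55 × 10⁸ Pa = 155 MPa
Final answer: sigma = 155 MPa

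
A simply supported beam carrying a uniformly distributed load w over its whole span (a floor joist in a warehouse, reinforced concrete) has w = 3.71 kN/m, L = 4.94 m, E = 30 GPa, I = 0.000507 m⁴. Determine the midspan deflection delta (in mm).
Model: a simply supported beam carrying a uniformly distributed load w over its whole span, so delta = (5·w·L^4) / (384·E·I).
Convert to SI units:
  w = 3.71 kN/m = 3710 N/m
  E = 30 GPa = 3 × 10¹⁰ Pa
Substitute:
  delta = (5 × 3710 × 4.94^4) / (384 × (3 × 10¹⁰) × 0.000507)
  delta = 0.001891 m
Convert: delta = 0.001891 m = 1.891 mm
Final answer: delta = 1.891 mm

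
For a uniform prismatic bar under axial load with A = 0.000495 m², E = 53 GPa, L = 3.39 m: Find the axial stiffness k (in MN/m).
Model: a uniform prismatic bar under axial load, so k = (A·E) / L.
Convert to SI units:
  E = 53 GPa = 5.3 × 10¹⁰ Pa
Substitute:
  k = (0.000495 × (5.3 × 10¹⁰)) / 3.39
  k = 7.739 × 10⁶ N/m
Convert: k = 7.739 × 10⁶ N/m = 7.739 MN/m
Final answer: k = 7.739 MN/m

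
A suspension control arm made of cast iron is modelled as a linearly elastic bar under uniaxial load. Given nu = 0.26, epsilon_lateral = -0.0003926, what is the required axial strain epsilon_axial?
Model: a linearly elastic bar under uniaxial load, so epsilon_lateral = -nu·epsilon_axial.
Solve for epsilon_axial: epsilon_axial = -epsilon_lateral / nu.
Substitute:
  epsilon_axial = -(-0.0003926) / 0.26
  epsilon_axial = 0.00151
Final answer: epsilon_axial = 0.00151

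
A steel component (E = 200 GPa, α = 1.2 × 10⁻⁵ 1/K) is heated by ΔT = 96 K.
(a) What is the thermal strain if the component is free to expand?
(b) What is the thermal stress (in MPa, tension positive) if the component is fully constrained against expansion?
(a) Free thermal strain ε_th = α·ΔT = (1.2 × 10⁻⁵) × 96 = 0.001152
(b) Fully constrained, the expansion is suppressed, so σ = -E·α·ΔT. Convert E = 200 GPa = 2 × 10¹¹ Pa.
  σ = -(2 × 10¹¹) × (1.2 × 10⁻⁵) × 96 = -2.304 × 10⁸ Pa = -230.4 MPa (compressive)
Final answer: (a) ε_th = 0.001152, (b) σ = -230.4 MPa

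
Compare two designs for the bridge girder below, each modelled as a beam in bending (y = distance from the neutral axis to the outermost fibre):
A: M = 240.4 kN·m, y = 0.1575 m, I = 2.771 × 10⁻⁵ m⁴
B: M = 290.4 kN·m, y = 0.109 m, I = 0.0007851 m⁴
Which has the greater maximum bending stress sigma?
Model: a beam in bending (y = distance from the neutral axis to the outermost fibre), so sigma = (M·y) / I (SI units).
  A: sigma = (240400 × 0.1575) / (2.771 × 10⁻⁵) = 1.366 × 10⁹ Pa = 1366 MPa
  B: sigma = (290400 × 0.109) / 0.0007851 = 4.032 × 10⁷ Pa = 40.32 MPa
1366 MPa > 40.32 MPa, so A is larger.
Final answer: A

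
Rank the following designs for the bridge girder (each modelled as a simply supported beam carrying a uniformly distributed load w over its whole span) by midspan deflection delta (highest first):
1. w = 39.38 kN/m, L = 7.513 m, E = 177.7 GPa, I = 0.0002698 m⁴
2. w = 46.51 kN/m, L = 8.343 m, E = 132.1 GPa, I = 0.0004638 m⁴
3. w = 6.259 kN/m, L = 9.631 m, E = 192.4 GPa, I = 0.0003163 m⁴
Model: a simply supported beam carrying a uniformly distributed load w over its whole span, so delta = (5·w·L^4) / (384·E·I) (SI units).
  Case 1: delta = (5 × 39380 × 7.513^4) / (384 × (1.777 × 10¹¹) × 0.0002698) = 0.03408 m = 34.08 mm
  Case 2: delta = (5 × 46510 × 8.343^4) / (384 × (1.321 × 10¹¹) × 0.0004638) = 0.04789 m = 47.89 mm
  Case 3: delta = (5 × 6259 × 9.631^4) / (384 × (1.924 × 10¹¹) × 0.0003163) = 0.01152 m = 11.52 mm
Ordering: 47.89 mm (case 2) > 34.08 mm (case 1) > 11.52 mm (case 3)
Final answer: 2, 1, 3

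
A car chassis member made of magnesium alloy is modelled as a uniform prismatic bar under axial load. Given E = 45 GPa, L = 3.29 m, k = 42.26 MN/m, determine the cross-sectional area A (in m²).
Model: a uniform prismatic bar under axial load, so k = (A·E) / L.
Solve for A: A = (k·L) / E.
Convert to SI units:
  E = 45 GPa = 4.5 × 10¹⁰ Pa
  k = 42.26 MN/m = 4.226 × 10⁷ N/m
Substitute:
  A = ((4.226 × 10⁷) × 3.29) / (4.5 × 10¹⁰)
  A = 0.00309 m²
Final answer: A = 0.00309 m²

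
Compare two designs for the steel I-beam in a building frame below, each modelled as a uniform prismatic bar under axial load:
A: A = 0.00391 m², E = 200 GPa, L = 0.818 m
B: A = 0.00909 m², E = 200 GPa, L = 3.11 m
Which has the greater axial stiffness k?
Model: a uniform prismatic bar under axial load, so k = (A·E) / L (SI units).
  A: k = (0.00391 × (2 × 10¹¹)) / 0.818 = 9.56 × 10⁸ N/m = 956 MN/m
  B: k = (0.00909 × (2 × 10¹¹)) / 3.11 = 5.846 × 10⁸ N/m = 584.6 MN/m
956 MN/m > 584.6 MN/m, so A is larger.
Final answer: A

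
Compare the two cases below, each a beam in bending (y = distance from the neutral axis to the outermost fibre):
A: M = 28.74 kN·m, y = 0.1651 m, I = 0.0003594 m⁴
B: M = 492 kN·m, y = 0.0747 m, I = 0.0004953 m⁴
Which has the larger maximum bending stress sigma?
Model: a beam in bending (y = distance from the neutral axis to the outermost fibre), so sigma = (M·y) / I (SI units).
  A: sigma = (28740 × 0.1651) / 0.0003594 = 1.32 × 10⁷ Pa = 13.2 MPa
  B: sigma = (492000 × 0.0747) / 0.0004953 = 7.42 × 10⁷ Pa = 74.2 MPa
74.2 MPa > 13.2 MPa, so B is larger.
Final answer: B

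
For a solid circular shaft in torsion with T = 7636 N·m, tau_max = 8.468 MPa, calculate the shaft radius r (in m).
Model: a solid circular shaft in torsion, so tau_max = (2·T) / (π·r^3).
Solve for r: r = ((2·T) / (π·tau_max))^(1/3).
Convert to SI units:
  tau_max = 8.468 MPa = 8.468 × 10⁶ Pa
Substitute:
  r = ((2 × 7636) / (π × (8.468 × 10⁶)))^(1/3)
  r = 0.08311 m
Final answer: r = 0.08311 m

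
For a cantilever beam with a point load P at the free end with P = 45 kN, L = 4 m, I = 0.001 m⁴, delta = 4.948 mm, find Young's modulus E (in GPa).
Model: a cantilever beam with a point load P at the free end, so delta = (P·L^3) / (3·E·I).
Solve for E: E = (P·L^3) / (3·delta·I).
Convert to SI units:
  P = 45 kN = 45000 N
  delta = 4.948 mm = 0.004948 m
Substitute:
  E = (45000 × 4^3) / (3 × 0.004948 × 0.001)
  E = 1.94 × 10¹¹ Pa
Convert: E = 1.94 × 10¹¹ Pa = 194 GPa
Final answer: E = 194 GPa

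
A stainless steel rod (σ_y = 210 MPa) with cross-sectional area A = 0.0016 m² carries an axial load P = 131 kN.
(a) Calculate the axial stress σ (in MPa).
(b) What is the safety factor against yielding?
(a) Axial stress σ = P/A. Convert P = 131 kN = 131000 N.
  σ = 131000 / 0.0016 = 8.188 × 10⁷ Pa = 81.88 MPa
(b) Safety factor SF = σ_y/σ = 210 / 81.88 = 2.565
Final answer: (a) σ = 81.88 MPa, (b) SF = 2.565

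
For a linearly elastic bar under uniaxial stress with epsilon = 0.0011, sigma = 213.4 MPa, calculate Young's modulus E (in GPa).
Model: a linearly elastic bar under uniaxial stress, so sigma = E·epsilon.
Solve for E: E = sigma / epsilon.
Convert to SI units:
  sigma = 213.4 MPa = 2.134 × 10⁸ Pa
Substitute:
  E = (2.134 × 10⁸) / 0.0011
  E = 1.94 × 10¹¹ Pa
Convert: E = 1.94 × 10¹¹ Pa = 194 GPa
Final answer: E = 194 GPa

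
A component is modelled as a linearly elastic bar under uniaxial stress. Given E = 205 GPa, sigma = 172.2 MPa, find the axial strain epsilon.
Model: a linearly elastic bar under uniaxial stress, so sigma = E·epsilon.
Solve for epsilon: epsilon = sigma / E.
Convert to SI units:
  E = 205 GPa = 2.05 × 10¹¹ Pa
  sigma = 172.2 MPa = 1.722 × 10⁸ Pa
Substitute:
  epsilon = (1.722 × 10⁸) / (2.05 × 10¹¹)
  epsilon = 0.00084
Final answer: epsilon = 0.00084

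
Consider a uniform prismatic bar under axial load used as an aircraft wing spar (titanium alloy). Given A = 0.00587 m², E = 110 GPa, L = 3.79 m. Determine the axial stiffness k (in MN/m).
Model: a uniform prismatic bar under axial load, so k = (A·E) / L.
Convert to SI units:
  E = 110 GPa = 1.1 × 10¹¹ Pa
Substitute:
  k = (0.00587 × (1.1 × 10¹¹)) / 3.79
  k = 1.704 × 10⁸ N/m
Convert: k = 1.704 × 10⁸ N/m = 170.4 MN/m
Final answer: k = 170.4 MN/m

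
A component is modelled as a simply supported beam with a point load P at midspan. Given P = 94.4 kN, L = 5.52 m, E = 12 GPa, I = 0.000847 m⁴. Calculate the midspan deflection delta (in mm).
Model: a simply supported beam with a point load P at midspan, so delta = (P·L^3) / (48·E·I).
Convert to SI units:
  P = 94.4 kN = 94400 N
  E = 12 GPa = 1.2 × 10¹⁰ Pa
Substitute:
  delta = (94400 × 5.52^3) / (48 × (1.2 × 10¹⁰) × 0.000847)
  delta = 0.03254 m
Convert: delta = 0.03254 m = 32.54 mm
Final answer: delta = 32.54 mm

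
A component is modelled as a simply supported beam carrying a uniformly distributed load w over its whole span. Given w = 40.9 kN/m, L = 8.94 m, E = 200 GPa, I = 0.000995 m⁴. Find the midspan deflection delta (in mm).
Model: a simply supported beam carrying a uniformly distributed load w over its whole span, so delta = (5·w·L^4) / (384·E·I).
Convert to SI units:
  w = 40.9 kN/m = 40900 N/m
  E = 200 GPa = 2 × 10¹¹ Pa
Substitute:
  delta = (5 × 40900 × 8.94^4) / (384 × (2 × 10¹¹) × 0.000995)
  delta = 0.01709 m
Convert: delta = 0.01709 m = 17.09 mm
Final answer: delta = 17.09 mm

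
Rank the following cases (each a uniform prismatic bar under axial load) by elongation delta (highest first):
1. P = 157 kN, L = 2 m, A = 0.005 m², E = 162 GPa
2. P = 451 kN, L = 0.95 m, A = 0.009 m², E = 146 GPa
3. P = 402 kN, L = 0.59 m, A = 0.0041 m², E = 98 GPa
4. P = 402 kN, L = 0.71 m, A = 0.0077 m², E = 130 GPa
Model: a uniform prismatic bar under axial load, so delta = (P·L) / (A·E) (SI units).
  Case 1: delta = (157000 × 2) / (0.005 × (1.62 × 10¹¹)) = 0.0003877 m = 0.3877 mm
  Case 2: delta = (451000 × 0.95) / (0.009 × (1.46 × 10¹¹)) = 0.0003261 m = 0.3261 mm
  Case 3: delta = (402000 × 0.59) / (0.0041 × (9.8 × 10¹⁰)) = 0.0005903 m = 0.5903 mm
  Case 4: delta = (402000 × 0.71) / (0.0077 × (1.3 × 10¹¹)) = 0.0002851 m = 0.2851 mm
Ordering: 0.5903 mm (case 3) > 0.3877 mm (case 1) > 0.3261 mm (case 2) > 0.2851 mm (case 4)
Final answer: 3, 1, 2, 4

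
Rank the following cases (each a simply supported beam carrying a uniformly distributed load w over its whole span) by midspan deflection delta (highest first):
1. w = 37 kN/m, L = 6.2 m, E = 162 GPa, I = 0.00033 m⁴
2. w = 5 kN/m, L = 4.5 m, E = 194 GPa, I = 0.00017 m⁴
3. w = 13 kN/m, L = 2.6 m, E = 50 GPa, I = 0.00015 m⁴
Model: a simply supported beam carrying a uniformly distributed load w over its whole span, so delta = (5·w·L^4) / (384·E·I) (SI units).
  Case 1: delta = (5 × 37000 × 6.2^4) / (384 × (1.62 × 10¹¹) × 0.00033) = 0.01332 m = 13.32 mm
  Case 2: delta = (5 × 5000 × 4.5^4) / (384 × (1.94 × 10¹¹) × 0.00017) = 0.0008095 m = 0.8095 mm
  Case 3: delta = (5 × 13000 × 2.6^4) / (384 × (5 × 10¹⁰) × 0.00015) = 0.001031 m = 1.031 mm
Ordering: 13.32 mm (case 1) > 1.031 mm (case 3) > 0.8095 mm (case 2)
Final answer: 1, 3, 2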